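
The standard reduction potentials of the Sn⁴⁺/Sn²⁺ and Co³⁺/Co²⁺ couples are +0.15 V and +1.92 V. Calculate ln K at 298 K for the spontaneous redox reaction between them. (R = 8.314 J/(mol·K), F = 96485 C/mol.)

ln K = 137.9

E°_cell = +1.92 − (+0.15) = 1.77 V, with n = 2 electrons transferred.
At equilibrium E = 0, so the Nernst equation gives ln K = nFE°/RT = (2)(96485)(1.77)/((8.314)(298)) = 137.86.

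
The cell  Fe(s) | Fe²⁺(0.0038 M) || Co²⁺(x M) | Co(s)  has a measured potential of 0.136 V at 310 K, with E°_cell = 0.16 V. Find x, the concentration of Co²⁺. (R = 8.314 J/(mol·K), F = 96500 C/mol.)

From the Nernst equation, ln Q = nF(E° − E)/RT = 2×96500×(0.16 − 0.136)/(8.314×310) = 1.797, so Q = 6.03.
With Q = [Fe²⁺]/[Co²⁺] and the known concentrations, [Co²⁺] in the denominator gives [Co²⁺] = 6.3 × 10^-4 M.

6.3 × 10^-4 M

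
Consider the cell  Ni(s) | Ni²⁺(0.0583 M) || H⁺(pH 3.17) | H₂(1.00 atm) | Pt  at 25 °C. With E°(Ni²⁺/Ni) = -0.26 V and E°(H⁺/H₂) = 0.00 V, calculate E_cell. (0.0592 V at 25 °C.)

0.11 V

The hydrogen couple is the cathode, so E°_cell = 0.26 V; n = 2.
[H⁺] = 10^(−3.17) = 6.8 × 10^-4 M, and Q = [Ni²⁺]·P(H₂) / [H⁺]^2 = 1.28 × 10^5.
E = E° − (0.0592/2) log Q = 0.26 − (0.0592/2)(5.106) = 0.109 V.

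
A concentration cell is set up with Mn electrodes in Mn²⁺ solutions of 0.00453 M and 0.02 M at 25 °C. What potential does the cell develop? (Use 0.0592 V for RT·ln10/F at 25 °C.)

Both half-cells are Mn²⁺/Mn, so E°_cell = 0. The concentrated side is the cathode; the cell reaction moves Mn²⁺ from high to low concentration with n = 2.
Q = [Mn²⁺]_dilute/[Mn²⁺]_conc = 0.00453/0.02 = 0.227.
E = 0 − (0.0592/2) log Q = −(0.0592/2)(-0.645) = 0.0191 V.

0.019 V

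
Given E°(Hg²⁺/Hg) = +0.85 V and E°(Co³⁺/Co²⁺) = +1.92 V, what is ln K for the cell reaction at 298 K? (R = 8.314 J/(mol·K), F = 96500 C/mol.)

ln K = 83.4

E°_cell = +1.92 − (+0.85) = 1.07 V, with n = 2 electrons transferred.
At equilibrium E = 0, so the Nernst equation gives ln K = nFE°/RT = (2)(96500)(1.07)/((8.314)(298)) = 83.35.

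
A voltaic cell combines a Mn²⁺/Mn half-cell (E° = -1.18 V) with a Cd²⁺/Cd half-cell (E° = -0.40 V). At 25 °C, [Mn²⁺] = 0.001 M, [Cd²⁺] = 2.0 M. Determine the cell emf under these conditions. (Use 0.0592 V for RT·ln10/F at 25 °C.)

0.878 V

The Cd²⁺/Cd couple has the higher reduction potential and acts as the cathode, so E°_cell = -0.40 − (-1.18) = 0.78 V.
Balancing electrons gives n = 2; the reaction quotient is Q = [Mn²⁺]/[Cd²⁺] = 5 × 10^-4.
At 25 °C, E = E° − (0.0592/n) log Q = 0.78 − (0.0592/2)(-3.301) = 0.780 + 0.098 = 0.878 V.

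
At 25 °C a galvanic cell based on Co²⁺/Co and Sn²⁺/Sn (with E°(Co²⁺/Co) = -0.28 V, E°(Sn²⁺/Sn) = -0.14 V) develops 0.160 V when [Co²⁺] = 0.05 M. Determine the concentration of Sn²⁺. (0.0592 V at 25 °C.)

0.24 M

From the Nernst equation, log Q = n(E° − E)/0.0592 = 2(0.14 − 0.160)/0.0592 = -0.676, so Q = 0.211.
With Q = [Co²⁺]/[Sn²⁺] and the known concentrations, [Sn²⁺] in the denominator gives [Sn²⁺] = 0.24 M.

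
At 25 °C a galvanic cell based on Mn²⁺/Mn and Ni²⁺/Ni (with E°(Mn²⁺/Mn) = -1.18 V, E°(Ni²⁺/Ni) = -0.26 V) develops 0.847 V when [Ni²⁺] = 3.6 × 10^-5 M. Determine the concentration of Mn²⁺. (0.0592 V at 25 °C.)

From the Nernst equation, log Q = n(E° − E)/0.0592 = 2(0.92 − 0.847)/0.0592 = 2.466, so Q = 293.
With Q = [Mn²⁺]/[Ni²⁺] and the known concentrations, [Mn²⁺] in the numerator gives [Mn²⁺] = 0.011 M.

0.011 M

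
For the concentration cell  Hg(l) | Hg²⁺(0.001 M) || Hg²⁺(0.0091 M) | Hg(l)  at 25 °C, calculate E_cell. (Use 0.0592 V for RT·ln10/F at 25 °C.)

0.028 V

Both half-cells are Hg²⁺/Hg, so E°_cell = 0. The concentrated side is the cathode; the cell reaction moves Hg²⁺ from high to low concentration with n = 2.
Q = [Hg²⁺]_dilute/[Hg²⁺]_conc = 0.001/0.0091 = 0.110.
E = 0 − (0.0592/2) log Q = −(0.0592/2)(-0.959) = 0.0284 V.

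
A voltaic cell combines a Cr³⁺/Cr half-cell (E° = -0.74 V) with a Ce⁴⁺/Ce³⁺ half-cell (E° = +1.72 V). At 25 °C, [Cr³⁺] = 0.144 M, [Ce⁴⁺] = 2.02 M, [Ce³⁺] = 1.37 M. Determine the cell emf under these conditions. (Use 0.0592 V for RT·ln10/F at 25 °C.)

2.49 V

The Ce⁴⁺/Ce³⁺ couple has the higher reduction potential and acts as the cathode, so E°_cell = +1.72 − (-0.74) = 2.46 V.
Balancing electrons gives n = 3; the reaction quotient is Q = [Cr³⁺]·[Ce³⁺]^3/[Ce⁴⁺]^3 = 0.0449.
At 25 °C, E = E° − (0.0592/n) log Q = 2.46 − (0.0592/3)(-1.348) = 2.460 + 0.027 = 2.487 V.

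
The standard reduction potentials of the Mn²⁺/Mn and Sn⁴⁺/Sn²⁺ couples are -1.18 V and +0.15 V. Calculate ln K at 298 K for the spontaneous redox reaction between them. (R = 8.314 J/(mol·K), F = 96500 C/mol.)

ln K = 103.6

E°_cell = +0.15 − (-1.18) = 1.33 V, with n = 2 electrons transferred.
At equilibrium E = 0, so the Nernst equation gives ln K = nFE°/RT = (2)(96500)(1.33)/((8.314)(298)) = 103.61.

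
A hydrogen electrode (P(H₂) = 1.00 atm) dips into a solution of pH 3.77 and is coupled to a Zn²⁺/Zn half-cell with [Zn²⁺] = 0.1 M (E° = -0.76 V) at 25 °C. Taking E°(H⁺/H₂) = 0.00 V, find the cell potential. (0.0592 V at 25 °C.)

0.57 V

The hydrogen couple is the cathode, so E°_cell = 0.76 V; n = 2.
[H⁺] = 10^(−3.77) = 1.7 × 10^-4 M, and Q = [Zn²⁺]·P(H₂) / [H⁺]^2 = 3.47 × 10^6.
E = E° − (0.0592/2) log Q = 0.76 − (0.0592/2)(6.540) = 0.566 V.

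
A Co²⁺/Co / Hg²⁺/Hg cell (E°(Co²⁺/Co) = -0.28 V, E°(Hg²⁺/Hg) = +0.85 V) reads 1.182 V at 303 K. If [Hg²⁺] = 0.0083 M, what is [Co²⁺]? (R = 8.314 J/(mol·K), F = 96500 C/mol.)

From the Nernst equation, ln Q = nF(E° − E)/RT = 2×96500×(1.13 − 1.182)/(8.314×303) = -3.984, so Q = 0.0186.
With Q = [Co²⁺]/[Hg²⁺] and the known concentrations, [Co²⁺] in the numerator gives [Co²⁺] = 1.5 × 10^-4 M.

1.5 × 10^-4 M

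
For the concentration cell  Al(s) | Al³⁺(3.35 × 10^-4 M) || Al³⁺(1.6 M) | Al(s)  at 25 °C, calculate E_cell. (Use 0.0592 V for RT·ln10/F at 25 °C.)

Both half-cells are Al³⁺/Al, so E°_cell = 0. The concentrated side is the cathode; the cell reaction moves Al³⁺ from high to low concentration with n = 3.
Q = [Al³⁺]_dilute/[Al³⁺]_conc = 3.35 × 10^-4/1.6 = 2.09 × 10^-4.
E = 0 − (0.0592/3) log Q = −(0.0592/3)(-3.679) = 0.0726 V.

0.073 V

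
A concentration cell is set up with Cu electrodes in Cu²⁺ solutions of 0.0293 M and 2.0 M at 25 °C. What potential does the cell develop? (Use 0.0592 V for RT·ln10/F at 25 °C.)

0.054 V

Both half-cells are Cu²⁺/Cu, so E°_cell = 0. The concentrated side is the cathode; the cell reaction moves Cu²⁺ from high to low concentration with n = 2.
Q = [Cu²⁺]_dilute/[Cu²⁺]_conc = 0.0293/2.0 = 0.0146.
E = 0 − (0.0592/2) log Q = −(0.0592/2)(-1.834) = 0.0543 V.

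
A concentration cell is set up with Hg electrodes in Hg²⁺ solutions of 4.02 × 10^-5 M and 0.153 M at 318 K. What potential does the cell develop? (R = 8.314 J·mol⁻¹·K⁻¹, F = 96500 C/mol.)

Both half-cells are Hg²⁺/Hg, so E°_cell = 0. The concentrated side is the cathode; the cell reaction moves Hg²⁺ from high to low concentration with n = 2.
Q = [Hg²⁺]_dilute/[Hg²⁺]_conc = 4.02 × 10^-5/0.153 = 2.63 × 10^-4.
E = 0 − (RT/nF) ln Q = −((8.314×318)/(2×96500))(-8.244) = 0.1129 V.

0.11 V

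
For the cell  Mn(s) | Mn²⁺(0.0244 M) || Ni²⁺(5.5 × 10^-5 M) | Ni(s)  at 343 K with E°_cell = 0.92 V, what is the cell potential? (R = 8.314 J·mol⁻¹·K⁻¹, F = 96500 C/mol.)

0.830 V

Balancing electrons gives n = 2; the reaction quotient is Q = [Mn²⁺]/[Ni²⁺] = 444.
E = E° − (RT/nF) ln Q = 0.92 − (8.314×343)/(2×96500) × (6.095) = 0.920 − 0.090 = 0.830 V.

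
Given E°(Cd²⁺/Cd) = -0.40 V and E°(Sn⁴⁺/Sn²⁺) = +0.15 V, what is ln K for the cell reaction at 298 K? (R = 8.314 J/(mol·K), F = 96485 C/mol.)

ln K = 42.8

E°_cell = +0.15 − (-0.40) = 0.55 V, with n = 2 electrons transferred.
At equilibrium E = 0, so the Nernst equation gives ln K = nFE°/RT = (2)(96485)(0.55)/((8.314)(298)) = 42.84.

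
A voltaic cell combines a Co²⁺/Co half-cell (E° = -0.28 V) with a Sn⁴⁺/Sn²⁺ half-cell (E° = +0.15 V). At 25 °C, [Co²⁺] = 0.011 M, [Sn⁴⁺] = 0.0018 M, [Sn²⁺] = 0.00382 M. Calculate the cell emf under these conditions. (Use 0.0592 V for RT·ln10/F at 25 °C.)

0.478 V

The Sn⁴⁺/Sn²⁺ couple has the higher reduction potential and acts as the cathode, so E°_cell = +0.15 − (-0.28) = 0.43 V.
Balancing electrons gives n = 2; the reaction quotient is Q = [Co²⁺]·[Sn²⁺]/[Sn⁴⁺] = 0.0233.
At 25 °C, E = E° − (0.0592/n) log Q = 0.43 − (0.0592/2)(-1.632) = 0.430 + 0.048 = 0.478 V.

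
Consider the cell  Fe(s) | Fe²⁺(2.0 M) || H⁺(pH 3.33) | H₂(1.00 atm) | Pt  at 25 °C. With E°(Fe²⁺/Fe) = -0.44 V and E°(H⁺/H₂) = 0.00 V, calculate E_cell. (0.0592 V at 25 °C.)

0.23 V

The hydrogen couple is the cathode, so E°_cell = 0.44 V; n = 2.
[H⁺] = 10^(−3.33) = 4.7 × 10^-4 M, and Q = [Fe²⁺]·P(H₂) / [H⁺]^2 = 9.14 × 10^6.
E = E° − (0.0592/2) log Q = 0.44 − (0.0592/2)(6.961) = 0.234 V.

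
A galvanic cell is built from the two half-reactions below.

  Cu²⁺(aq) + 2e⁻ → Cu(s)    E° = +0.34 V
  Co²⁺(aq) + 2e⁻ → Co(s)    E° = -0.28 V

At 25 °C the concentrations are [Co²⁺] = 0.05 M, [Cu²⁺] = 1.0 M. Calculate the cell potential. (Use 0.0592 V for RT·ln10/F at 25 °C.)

The Cu²⁺/Cu couple has the higher reduction potential and acts as the cathode, so E°_cell = +0.34 − (-0.28) = 0.62 V.
Balancing electrons gives n = 2; the reaction quotient is Q = [Co²⁺]/[Cu²⁺] = 0.0500.
At 25 °C, E = E° − (0.0592/n) log Q = 0.62 − (0.0592/2)(-1.301) = 0.620 + 0.039 = 0.659 V.

0.659 V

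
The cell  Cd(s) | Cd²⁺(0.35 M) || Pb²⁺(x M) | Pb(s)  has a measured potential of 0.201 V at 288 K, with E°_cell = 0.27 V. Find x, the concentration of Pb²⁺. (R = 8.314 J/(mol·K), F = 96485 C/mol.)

0.0013 M

From the Nernst equation, ln Q = nF(E° − E)/RT = 2×96485×(0.27 − 0.201)/(8.314×288) = 5.561, so Q = 260.
With Q = [Cd²⁺]/[Pb²⁺] and the known concentrations, [Pb²⁺] in the denominator gives [Pb²⁺] = 0.0013 M.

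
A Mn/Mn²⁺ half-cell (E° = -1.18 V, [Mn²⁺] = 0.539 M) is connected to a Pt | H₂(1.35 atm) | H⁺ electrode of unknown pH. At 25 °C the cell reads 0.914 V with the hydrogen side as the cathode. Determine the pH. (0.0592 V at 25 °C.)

E°_cell = 1.18 V and n = 2.
log Q = n(E° − E)/0.0592 = 2×(1.18 − 0.914)/0.0592 = 8.986.
With Q = [Mn²⁺]·P(H₂) / [H⁺]^2, solving for [H⁺] gives log[H⁺] = -4.562, so pH = 4.56.

pH = 4.56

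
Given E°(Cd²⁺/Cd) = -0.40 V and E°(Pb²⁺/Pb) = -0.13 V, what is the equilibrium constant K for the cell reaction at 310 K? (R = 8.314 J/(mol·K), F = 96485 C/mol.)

E°_cell = -0.13 − (-0.40) = 0.27 V, with n = 2 electrons transferred.
At equilibrium E = 0, so the Nernst equation gives ln K = nFE°/RT = (2)(96485)(0.27)/((8.314)(310)) = 20.22.
K = e^20.22 = 6 × 10^8.

6 × 10^8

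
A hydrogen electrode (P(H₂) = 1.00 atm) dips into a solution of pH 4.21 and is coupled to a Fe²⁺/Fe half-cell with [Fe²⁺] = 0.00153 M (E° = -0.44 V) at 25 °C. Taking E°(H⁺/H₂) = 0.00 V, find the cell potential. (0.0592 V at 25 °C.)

0.27 V

The hydrogen couple is the cathode, so E°_cell = 0.44 V; n = 2.
[H⁺] = 10^(−4.21) = 6.2 × 10^-5 M, and Q = [Fe²⁺]·P(H₂) / [H⁺]^2 = 4.02 × 10^5.
E = E° − (0.0592/2) log Q = 0.44 − (0.0592/2)(5.605) = 0.274 V.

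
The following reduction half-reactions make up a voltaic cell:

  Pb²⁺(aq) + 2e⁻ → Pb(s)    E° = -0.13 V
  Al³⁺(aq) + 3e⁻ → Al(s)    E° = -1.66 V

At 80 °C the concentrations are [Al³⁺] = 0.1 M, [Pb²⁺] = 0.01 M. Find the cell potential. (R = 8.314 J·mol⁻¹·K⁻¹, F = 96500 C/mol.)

The Pb²⁺/Pb couple has the higher reduction potential and acts as the cathode, so E°_cell = -0.13 − (-1.66) = 1.53 V.
Balancing electrons gives n = 6; the reaction quotient is Q = [Al³⁺]^2/[Pb²⁺]^3 = 1 × 10^4.
E = E° − (RT/nF) ln Q = 1.53 − (8.314×353)/(6×96500) × (9.210) = 1.530 − 0.047 = 1.483 V.

1.48 V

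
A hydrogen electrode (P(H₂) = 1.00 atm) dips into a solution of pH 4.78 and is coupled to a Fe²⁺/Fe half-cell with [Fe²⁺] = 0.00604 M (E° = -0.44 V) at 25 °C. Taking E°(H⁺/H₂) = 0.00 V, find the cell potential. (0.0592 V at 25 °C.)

The hydrogen couple is the cathode, so E°_cell = 0.44 V; n = 2.
[H⁺] = 10^(−4.78) = 1.7 × 10^-5 M, and Q = [Fe²⁺]·P(H₂) / [H⁺]^2 = 2.19 × 10^7.
E = E° − (0.0592/2) log Q = 0.44 − (0.0592/2)(7.341) = 0.223 V.

0.22 V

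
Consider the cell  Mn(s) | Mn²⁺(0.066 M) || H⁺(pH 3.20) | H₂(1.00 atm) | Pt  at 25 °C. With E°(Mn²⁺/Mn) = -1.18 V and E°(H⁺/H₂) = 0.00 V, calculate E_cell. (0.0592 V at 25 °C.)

1.03 V

The hydrogen couple is the cathode, so E°_cell = 1.18 V; n = 2.
[H⁺] = 10^(−3.20) = 6.3 × 10^-4 M, and Q = [Mn²⁺]·P(H₂) / [H⁺]^2 = 1.66 × 10^5.
E = E° − (0.0592/2) log Q = 1.18 − (0.0592/2)(5.220) = 1.025 V.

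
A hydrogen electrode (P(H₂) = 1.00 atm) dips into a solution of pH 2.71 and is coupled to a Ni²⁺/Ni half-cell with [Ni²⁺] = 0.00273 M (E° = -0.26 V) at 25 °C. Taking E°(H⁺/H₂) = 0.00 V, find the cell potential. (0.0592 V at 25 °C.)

0.18 V

The hydrogen couple is the cathode, so E°_cell = 0.26 V; n = 2.
[H⁺] = 10^(−2.71) = 0.0019 M, and Q = [Ni²⁺]·P(H₂) / [H⁺]^2 = 718.
E = E° − (0.0592/2) log Q = 0.26 − (0.0592/2)(2.856) = 0.175 V.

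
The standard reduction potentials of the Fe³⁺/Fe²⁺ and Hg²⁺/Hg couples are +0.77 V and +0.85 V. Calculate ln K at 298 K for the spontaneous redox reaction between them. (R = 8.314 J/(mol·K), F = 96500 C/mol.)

ln K = 6.2

E°_cell = +0.85 − (+0.77) = 0.08 V, with n = 2 electrons transferred.
At equilibrium E = 0, so the Nernst equation gives ln K = nFE°/RT = (2)(96500)(0.08)/((8.314)(298)) = 6.23.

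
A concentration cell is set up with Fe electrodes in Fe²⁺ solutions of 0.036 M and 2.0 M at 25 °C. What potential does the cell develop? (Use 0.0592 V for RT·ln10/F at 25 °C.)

0.052 V

Both half-cells are Fe²⁺/Fe, so E°_cell = 0. The concentrated side is the cathode; the cell reaction moves Fe²⁺ from high to low concentration with n = 2.
Q = [Fe²⁺]_dilute/[Fe²⁺]_conc = 0.036/2.0 = 0.0180.
E = 0 − (0.0592/2) log Q = −(0.0592/2)(-1.745) = 0.0517 V.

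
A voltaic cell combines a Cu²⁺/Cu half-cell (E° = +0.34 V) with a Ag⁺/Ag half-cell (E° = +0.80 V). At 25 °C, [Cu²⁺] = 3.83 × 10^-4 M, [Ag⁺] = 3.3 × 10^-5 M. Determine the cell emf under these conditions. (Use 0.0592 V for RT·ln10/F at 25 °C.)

0.296 V

The Ag⁺/Ag couple has the higher reduction potential and acts as the cathode, so E°_cell = +0.80 − (+0.34) = 0.46 V.
Balancing electrons gives n = 2; the reaction quotient is Q = [Cu²⁺]/[Ag⁺]^2 = 3.52 × 10^5.
At 25 °C, E = E° − (0.0592/n) log Q = 0.46 − (0.0592/2)(5.546) = 0.460 − 0.164 = 0.296 V.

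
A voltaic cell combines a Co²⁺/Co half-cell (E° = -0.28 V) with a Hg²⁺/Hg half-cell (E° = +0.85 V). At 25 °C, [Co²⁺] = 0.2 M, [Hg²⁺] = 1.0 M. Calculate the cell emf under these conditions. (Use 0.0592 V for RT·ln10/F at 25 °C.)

1.15 V

The Hg²⁺/Hg couple has the higher reduction potential and acts as the cathode, so E°_cell = +0.85 − (-0.28) = 1.13 V.
Balancing electrons gives n = 2; the reaction quotient is Q = [Co²⁺]/[Hg²⁺] = 0.200.
At 25 °C, E = E° − (0.0592/n) log Q = 1.13 − (0.0592/2)(-0.699) = 1.130 + 0.021 = 1.151 V.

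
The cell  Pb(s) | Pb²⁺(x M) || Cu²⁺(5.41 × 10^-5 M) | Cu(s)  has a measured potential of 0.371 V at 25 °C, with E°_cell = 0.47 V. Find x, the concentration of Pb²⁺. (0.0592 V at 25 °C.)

From the Nernst equation, log Q = n(E° − E)/0.0592 = 2(0.47 − 0.371)/0.0592 = 3.345, so Q = 2210.
With Q = [Pb²⁺]/[Cu²⁺] and the known concentrations, [Pb²⁺] in the numerator gives [Pb²⁺] = 0.12 M.

0.12 M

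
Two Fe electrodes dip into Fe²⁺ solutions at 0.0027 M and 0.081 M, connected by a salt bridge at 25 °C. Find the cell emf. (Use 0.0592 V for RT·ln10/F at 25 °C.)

0.044 V

Both half-cells are Fe²⁺/Fe, so E°_cell = 0. The concentrated side is the cathode; the cell reaction moves Fe²⁺ from high to low concentration with n = 2.
Q = [Fe²⁺]_dilute/[Fe²⁺]_conc = 0.0027/0.081 = 0.0333.
E = 0 − (0.0592/2) log Q = −(0.0592/2)(-1.477) = 0.0437 V.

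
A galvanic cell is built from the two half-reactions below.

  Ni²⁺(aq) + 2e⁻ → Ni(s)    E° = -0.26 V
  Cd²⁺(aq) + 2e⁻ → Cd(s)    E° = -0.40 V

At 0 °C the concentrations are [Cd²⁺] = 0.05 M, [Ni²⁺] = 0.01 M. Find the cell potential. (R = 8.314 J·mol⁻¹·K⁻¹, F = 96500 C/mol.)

The Ni²⁺/Ni couple has the higher reduction potential and acts as the cathode, so E°_cell = -0.26 − (-0.40) = 0.14 V.
Balancing electrons gives n = 2; the reaction quotient is Q = [Cd²⁺]/[Ni²⁺] = 5.00.
E = E° − (RT/nF) ln Q = 0.14 − (8.314×273)/(2×96500) × (1.609) = 0.140 − 0.019 = 0.121 V.

0.121 V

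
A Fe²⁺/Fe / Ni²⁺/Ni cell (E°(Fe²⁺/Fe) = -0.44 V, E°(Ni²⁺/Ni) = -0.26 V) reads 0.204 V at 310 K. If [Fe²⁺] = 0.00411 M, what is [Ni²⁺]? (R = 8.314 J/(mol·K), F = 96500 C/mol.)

0.025 M

From the Nernst equation, ln Q = nF(E° − E)/RT = 2×96500×(0.18 − 0.204)/(8.314×310) = -1.797, so Q = 0.166.
With Q = [Fe²⁺]/[Ni²⁺] and the known concentrations, [Ni²⁺] in the denominator gives [Ni²⁺] = 0.025 M.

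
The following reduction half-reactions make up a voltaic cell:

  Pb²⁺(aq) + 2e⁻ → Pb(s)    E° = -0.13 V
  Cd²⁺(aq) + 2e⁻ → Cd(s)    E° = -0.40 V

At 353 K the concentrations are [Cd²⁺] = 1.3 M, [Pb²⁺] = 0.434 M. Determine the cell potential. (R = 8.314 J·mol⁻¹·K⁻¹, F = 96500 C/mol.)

The Pb²⁺/Pb couple has the higher reduction potential and acts as the cathode, so E°_cell = -0.13 − (-0.40) = 0.27 V.
Balancing electrons gives n = 2; the reaction quotient is Q = [Cd²⁺]/[Pb²⁺] = 3.00.
E = E° − (RT/nF) ln Q = 0.27 − (8.314×353)/(2×96500) × (1.097) = 0.270 − 0.017 = 0.253 V.

0.253 V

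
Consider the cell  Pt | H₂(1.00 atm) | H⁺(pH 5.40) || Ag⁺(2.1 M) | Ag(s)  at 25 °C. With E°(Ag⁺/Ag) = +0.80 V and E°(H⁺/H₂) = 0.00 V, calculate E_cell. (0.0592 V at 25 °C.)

The Ag⁺/Ag couple is the cathode, so E°_cell = 0.80 V; n = 2.
[H⁺] = 10^(−5.40) = 4 × 10^-6 M, and Q = [H⁺]^2 / ([Ag⁺]^2·P(H₂)) = 3.59 × 10^-12.
E = E° − (0.0592/2) log Q = 0.80 − (0.0592/2)(-11.444) = 1.139 V.

1.14 V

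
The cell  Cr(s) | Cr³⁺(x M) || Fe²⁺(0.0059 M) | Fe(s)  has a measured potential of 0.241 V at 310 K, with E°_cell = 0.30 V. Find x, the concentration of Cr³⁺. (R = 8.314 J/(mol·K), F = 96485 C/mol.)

From the Nernst equation, ln Q = nF(E° − E)/RT = 6×96485×(0.30 − 0.241)/(8.314×310) = 13.252, so Q = 5.69 × 10^5.
With Q = [Cr³⁺]^2/[Fe²⁺]^3 and the known concentrations, [Cr³⁺]^2 in the numerator gives [Cr³⁺] = 0.34 M.

0.34 M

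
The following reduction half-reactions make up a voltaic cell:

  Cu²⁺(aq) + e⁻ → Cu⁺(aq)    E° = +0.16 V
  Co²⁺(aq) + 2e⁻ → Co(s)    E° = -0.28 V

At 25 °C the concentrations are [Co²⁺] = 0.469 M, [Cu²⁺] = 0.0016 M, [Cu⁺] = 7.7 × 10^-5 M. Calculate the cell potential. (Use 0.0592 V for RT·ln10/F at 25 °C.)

0.528 V

The Cu²⁺/Cu⁺ couple has the higher reduction potential and acts as the cathode, so E°_cell = +0.16 − (-0.28) = 0.44 V.
Balancing electrons gives n = 2; the reaction quotient is Q = [Co²⁺]·[Cu⁺]^2/[Cu²⁺]^2 = 0.00109.
At 25 °C, E = E° − (0.0592/n) log Q = 0.44 − (0.0592/2)(-2.964) = 0.440 + 0.088 = 0.528 V.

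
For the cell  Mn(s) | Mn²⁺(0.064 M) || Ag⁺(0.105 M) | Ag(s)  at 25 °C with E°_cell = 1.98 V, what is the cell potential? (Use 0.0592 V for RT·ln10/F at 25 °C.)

1.96 V

Balancing electrons gives n = 2; the reaction quotient is Q = [Mn²⁺]/[Ag⁺]^2 = 5.80.
At 25 °C, E = E° − (0.0592/n) log Q = 1.98 − (0.0592/2)(0.764) = 1.980 − 0.023 = 1.957 V.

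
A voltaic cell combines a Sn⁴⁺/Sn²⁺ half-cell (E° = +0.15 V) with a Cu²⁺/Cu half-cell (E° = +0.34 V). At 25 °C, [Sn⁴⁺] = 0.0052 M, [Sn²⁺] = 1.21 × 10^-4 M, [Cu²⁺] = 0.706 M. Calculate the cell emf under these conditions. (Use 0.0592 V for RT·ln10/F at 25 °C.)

The Cu²⁺/Cu couple has the higher reduction potential and acts as the cathode, so E°_cell = +0.34 − (+0.15) = 0.19 V.
Balancing electrons gives n = 2; the reaction quotient is Q = [Sn⁴⁺]/([Sn²⁺]·[Cu²⁺]) = 60.9.
At 25 °C, E = E° − (0.0592/n) log Q = 0.19 − (0.0592/2)(1.784) = 0.190 − 0.053 = 0.137 V.

0.137 V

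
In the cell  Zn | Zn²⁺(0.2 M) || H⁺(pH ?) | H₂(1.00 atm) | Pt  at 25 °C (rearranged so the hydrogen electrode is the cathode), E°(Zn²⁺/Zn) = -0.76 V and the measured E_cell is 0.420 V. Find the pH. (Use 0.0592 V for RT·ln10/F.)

E°_cell = 0.76 V and n = 2.
log Q = n(E° − E)/0.0592 = 2×(0.76 − 0.420)/0.0592 = 11.486.
With Q = [Zn²⁺]·P(H₂) / [H⁺]^2, solving for [H⁺] gives log[H⁺] = -6.093, so pH = 6.09.

pH = 6.09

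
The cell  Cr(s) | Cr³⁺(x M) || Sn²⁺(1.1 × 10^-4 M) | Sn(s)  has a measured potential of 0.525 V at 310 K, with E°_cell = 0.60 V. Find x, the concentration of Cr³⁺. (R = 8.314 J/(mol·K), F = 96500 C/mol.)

0.0053 M

From the Nernst equation, ln Q = nF(E° − E)/RT = 6×96500×(0.60 − 0.525)/(8.314×310) = 16.849, so Q = 2.08 × 10^7.
With Q = [Cr³⁺]^2/[Sn²⁺]^3 and the known concentrations, [Cr³⁺]^2 in the numerator gives [Cr³⁺] = 0.0053 M.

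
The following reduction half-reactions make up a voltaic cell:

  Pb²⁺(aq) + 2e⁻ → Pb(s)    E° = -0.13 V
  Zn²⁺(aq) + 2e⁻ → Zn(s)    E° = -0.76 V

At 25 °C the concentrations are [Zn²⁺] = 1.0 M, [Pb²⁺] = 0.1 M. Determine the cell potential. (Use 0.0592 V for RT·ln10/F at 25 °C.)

The Pb²⁺/Pb couple has the higher reduction potential and acts as the cathode, so E°_cell = -0.13 − (-0.76) = 0.63 V.
Balancing electrons gives n = 2; the reaction quotient is Q = [Zn²⁺]/[Pb²⁺] = 10.0.
At 25 °C, E = E° − (0.0592/n) log Q = 0.63 − (0.0592/2)(1.000) = 0.630 − 0.030 = 0.600 V.

0.600 V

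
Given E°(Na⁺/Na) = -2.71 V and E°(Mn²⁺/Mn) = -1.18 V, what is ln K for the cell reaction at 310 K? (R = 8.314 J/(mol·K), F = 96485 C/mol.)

E°_cell = -1.18 − (-2.71) = 1.53 V, with n = 2 electrons transferred.
At equilibrium E = 0, so the Nernst equation gives ln K = nFE°/RT = (2)(96485)(1.53)/((8.314)(310)) = 114.55.

ln K = 114.6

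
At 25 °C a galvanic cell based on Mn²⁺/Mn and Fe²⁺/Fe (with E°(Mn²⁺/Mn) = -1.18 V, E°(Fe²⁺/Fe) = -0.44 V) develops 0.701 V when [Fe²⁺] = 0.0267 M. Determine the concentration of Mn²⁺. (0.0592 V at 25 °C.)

From the Nernst equation, log Q = n(E° − E)/0.0592 = 2(0.74 − 0.701)/0.0592 = 1.318, so Q = 20.8.
With Q = [Mn²⁺]/[Fe²⁺] and the known concentrations, [Mn²⁺] in the numerator gives [Mn²⁺] = 0.55 M.

0.55 M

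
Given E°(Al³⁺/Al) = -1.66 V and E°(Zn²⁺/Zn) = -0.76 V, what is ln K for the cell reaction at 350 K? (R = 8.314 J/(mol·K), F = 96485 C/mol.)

E°_cell = -0.76 − (-1.66) = 0.90 V, with n = 6 electrons transferred.
At equilibrium E = 0, so the Nernst equation gives ln K = nFE°/RT = (6)(96485)(0.90)/((8.314)(350)) = 179.05.

ln K = 179.1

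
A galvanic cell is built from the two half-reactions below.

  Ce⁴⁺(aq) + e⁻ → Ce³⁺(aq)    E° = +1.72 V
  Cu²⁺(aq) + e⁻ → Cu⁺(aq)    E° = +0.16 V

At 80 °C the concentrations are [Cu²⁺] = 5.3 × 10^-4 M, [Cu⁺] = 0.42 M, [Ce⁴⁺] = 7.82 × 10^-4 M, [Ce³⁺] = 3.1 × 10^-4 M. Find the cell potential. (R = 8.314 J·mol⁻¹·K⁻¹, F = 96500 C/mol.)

The Ce⁴⁺/Ce³⁺ couple has the higher reduction potential and acts as the cathode, so E°_cell = +1.72 − (+0.16) = 1.56 V.
Balancing electrons gives n = 1; the reaction quotient is Q = [Cu²⁺]·[Ce³⁺]/([Cu⁺]·[Ce⁴⁺]) = 5 × 10^-4.
E = E° − (RT/nF) ln Q = 1.56 − (8.314×353)/(1×96500) × (-7.600) = 1.560 + 0.231 = 1.791 V.

1.79 V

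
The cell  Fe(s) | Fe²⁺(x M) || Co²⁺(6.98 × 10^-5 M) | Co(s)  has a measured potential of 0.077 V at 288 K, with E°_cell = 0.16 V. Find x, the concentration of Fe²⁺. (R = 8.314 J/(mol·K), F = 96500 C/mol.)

0.056 M

From the Nernst equation, ln Q = nF(E° − E)/RT = 2×96500×(0.16 − 0.077)/(8.314×288) = 6.690, so Q = 804.
With Q = [Fe²⁺]/[Co²⁺] and the known concentrations, [Fe²⁺] in the numerator gives [Fe²⁺] = 0.056 M.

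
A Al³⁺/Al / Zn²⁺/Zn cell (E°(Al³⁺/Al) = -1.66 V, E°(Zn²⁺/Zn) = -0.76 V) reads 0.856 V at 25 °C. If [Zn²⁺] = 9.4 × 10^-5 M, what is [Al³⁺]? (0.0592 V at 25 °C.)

From the Nernst equation, log Q = n(E° − E)/0.0592 = 6(0.90 − 0.856)/0.0592 = 4.459, so Q = 2.88 × 10^4.
With Q = [Al³⁺]^2/[Zn²⁺]^3 and the known concentrations, [Al³⁺]^2 in the numerator gives [Al³⁺] = 1.5 × 10^-4 M.

1.5 × 10^-4 M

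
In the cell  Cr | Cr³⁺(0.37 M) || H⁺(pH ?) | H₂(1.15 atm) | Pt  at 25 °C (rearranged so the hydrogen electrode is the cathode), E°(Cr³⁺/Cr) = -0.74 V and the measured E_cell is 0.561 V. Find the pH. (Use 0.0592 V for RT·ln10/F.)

pH = 3.14

E°_cell = 0.74 V and n = 6.
log Q = n(E° − E)/0.0592 = 6×(0.74 − 0.561)/0.0592 = 18.142.
With Q = [Cr³⁺]^2·P(H₂)^3 / [H⁺]^6, solving for [H⁺] gives log[H⁺] = -3.137, so pH = 3.14.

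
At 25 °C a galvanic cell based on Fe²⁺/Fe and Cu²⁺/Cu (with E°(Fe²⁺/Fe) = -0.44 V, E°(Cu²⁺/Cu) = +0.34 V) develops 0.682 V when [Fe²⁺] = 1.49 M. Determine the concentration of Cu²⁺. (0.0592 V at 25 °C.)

From the Nernst equation, log Q = n(E° − E)/0.0592 = 2(0.78 − 0.682)/0.0592 = 3.311, so Q = 2050.
With Q = [Fe²⁺]/[Cu²⁺] and the known concentrations, [Cu²⁺] in the denominator gives [Cu²⁺] = 7.3 × 10^-4 M.

7.3 × 10^-4 M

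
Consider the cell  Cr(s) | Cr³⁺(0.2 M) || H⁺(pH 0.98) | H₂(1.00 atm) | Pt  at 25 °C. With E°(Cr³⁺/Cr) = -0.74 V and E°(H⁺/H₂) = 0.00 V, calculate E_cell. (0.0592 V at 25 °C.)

The hydrogen couple is the cathode, so E°_cell = 0.74 V; n = 6.
[H⁺] = 10^(−0.98) = 0.10 M, and Q = [Cr³⁺]^2·P(H₂)^3 / [H⁺]^6 = 3.03 × 10^4.
E = E° − (0.0592/6) log Q = 0.74 − (0.0592/6)(4.482) = 0.696 V.

0.70 V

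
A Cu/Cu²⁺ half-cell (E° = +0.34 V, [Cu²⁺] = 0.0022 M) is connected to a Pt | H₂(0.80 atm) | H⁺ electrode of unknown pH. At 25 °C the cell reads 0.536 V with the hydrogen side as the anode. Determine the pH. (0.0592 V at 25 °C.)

pH = 4.69

E°_cell = 0.34 V and n = 2.
log Q = n(E° − E)/0.0592 = 2×(0.34 − 0.536)/0.0592 = -6.622.
With Q = [H⁺]^2 / ([Cu²⁺]·P(H₂)), solving for [H⁺] gives log[H⁺] = -4.688, so pH = 4.69.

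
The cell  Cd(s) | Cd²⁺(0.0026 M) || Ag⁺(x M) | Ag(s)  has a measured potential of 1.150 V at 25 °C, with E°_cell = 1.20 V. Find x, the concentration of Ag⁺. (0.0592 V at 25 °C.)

0.0073 M

From the Nernst equation, log Q = n(E° − E)/0.0592 = 2(1.20 − 1.150)/0.0592 = 1.689, so Q = 48.9.
With Q = [Cd²⁺]/[Ag⁺]^2 and the known concentrations, [Ag⁺]^2 in the denominator gives [Ag⁺] = 0.0073 M.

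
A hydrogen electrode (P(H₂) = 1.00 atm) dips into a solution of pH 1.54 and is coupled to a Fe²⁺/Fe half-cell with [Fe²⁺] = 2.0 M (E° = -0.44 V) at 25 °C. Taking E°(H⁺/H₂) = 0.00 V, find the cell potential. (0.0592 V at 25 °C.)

0.34 V

The hydrogen couple is the cathode, so E°_cell = 0.44 V; n = 2.
[H⁺] = 10^(−1.54) = 0.029 M, and Q = [Fe²⁺]·P(H₂) / [H⁺]^2 = 2400.
E = E° − (0.0592/2) log Q = 0.44 − (0.0592/2)(3.381) = 0.340 V.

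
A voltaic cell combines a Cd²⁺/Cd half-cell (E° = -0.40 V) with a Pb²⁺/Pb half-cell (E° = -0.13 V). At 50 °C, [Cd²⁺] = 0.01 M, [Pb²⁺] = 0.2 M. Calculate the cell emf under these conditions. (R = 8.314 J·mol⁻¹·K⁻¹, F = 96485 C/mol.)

The Pb²⁺/Pb couple has the higher reduction potential and acts as the cathode, so E°_cell = -0.13 − (-0.40) = 0.27 V.
Balancing electrons gives n = 2; the reaction quotient is Q = [Cd²⁺]/[Pb²⁺] = 0.0500.
E = E° − (RT/nF) ln Q = 0.27 − (8.314×323)/(2×96485) × (-2.996) = 0.270 + 0.042 = 0.312 V.

0.312 V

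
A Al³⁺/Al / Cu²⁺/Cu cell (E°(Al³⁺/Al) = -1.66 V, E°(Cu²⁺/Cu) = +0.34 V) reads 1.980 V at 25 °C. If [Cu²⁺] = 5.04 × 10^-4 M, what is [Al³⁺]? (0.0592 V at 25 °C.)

From the Nernst equation, log Q = n(E° − E)/0.0592 = 6(2.00 − 1.980)/0.0592 = 2.027, so Q = 106.
With Q = [Al³⁺]^2/[Cu²⁺]^3 and the known concentrations, [Al³⁺]^2 in the numerator gives [Al³⁺] = 1.2 × 10^-4 M.

1.2 × 10^-4 M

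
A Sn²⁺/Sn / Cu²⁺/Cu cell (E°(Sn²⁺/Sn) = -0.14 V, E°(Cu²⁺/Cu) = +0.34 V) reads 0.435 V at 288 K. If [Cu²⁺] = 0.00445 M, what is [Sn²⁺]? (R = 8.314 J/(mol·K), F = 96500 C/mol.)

0.17 M

From the Nernst equation, ln Q = nF(E° − E)/RT = 2×96500×(0.48 − 0.435)/(8.314×288) = 3.627, so Q = 37.6.
With Q = [Sn²⁺]/[Cu²⁺] and the known concentrations, [Sn²⁺] in the numerator gives [Sn²⁺] = 0.17 M.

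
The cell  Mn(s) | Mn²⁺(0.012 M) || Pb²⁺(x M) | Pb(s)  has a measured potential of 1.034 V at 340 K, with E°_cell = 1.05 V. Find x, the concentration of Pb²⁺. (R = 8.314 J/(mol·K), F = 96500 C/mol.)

From the Nernst equation, ln Q = nF(E° − E)/RT = 2×96500×(1.05 − 1.034)/(8.314×340) = 1.092, so Q = 2.98.
With Q = [Mn²⁺]/[Pb²⁺] and the known concentrations, [Pb²⁺] in the denominator gives [Pb²⁺] = 0.004 M.

0.004 M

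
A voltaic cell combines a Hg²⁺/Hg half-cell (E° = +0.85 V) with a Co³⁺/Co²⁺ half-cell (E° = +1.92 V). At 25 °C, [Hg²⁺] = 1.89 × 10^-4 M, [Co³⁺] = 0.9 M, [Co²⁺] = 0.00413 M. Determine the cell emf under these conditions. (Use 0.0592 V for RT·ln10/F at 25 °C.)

1.32 V

The Co³⁺/Co²⁺ couple has the higher reduction potential and acts as the cathode, so E°_cell = +1.92 − (+0.85) = 1.07 V.
Balancing electrons gives n = 2; the reaction quotient is Q = [Hg²⁺]·[Co²⁺]^2/[Co³⁺]^2 = 3.98 × 10^-9.
At 25 °C, E = E° − (0.0592/n) log Q = 1.07 − (0.0592/2)(-8.400) = 1.070 + 0.249 = 1.319 V.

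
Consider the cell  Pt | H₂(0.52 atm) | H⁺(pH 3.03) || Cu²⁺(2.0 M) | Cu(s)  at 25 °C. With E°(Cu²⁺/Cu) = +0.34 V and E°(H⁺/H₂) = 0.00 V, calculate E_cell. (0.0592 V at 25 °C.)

0.52 V

The Cu²⁺/Cu couple is the cathode, so E°_cell = 0.34 V; n = 2.
[H⁺] = 10^(−3.03) = 9.3 × 10^-4 M, and Q = [H⁺]^2 / ([Cu²⁺]·P(H₂)) = 8.37 × 10^-7.
E = E° − (0.0592/2) log Q = 0.34 − (0.0592/2)(-6.077) = 0.520 V.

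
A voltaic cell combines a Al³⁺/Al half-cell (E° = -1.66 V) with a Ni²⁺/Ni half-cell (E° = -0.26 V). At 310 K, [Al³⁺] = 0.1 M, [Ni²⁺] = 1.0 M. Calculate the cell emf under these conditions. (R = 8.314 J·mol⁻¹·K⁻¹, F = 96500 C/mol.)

The Ni²⁺/Ni couple has the higher reduction potential and acts as the cathode, so E°_cell = -0.26 − (-1.66) = 1.40 V.
Balancing electrons gives n = 6; the reaction quotient is Q = [Al³⁺]^2/[Ni²⁺]^3 = 0.0100.
E = E° − (RT/nF) ln Q = 1.40 − (8.314×310)/(6×96500) × (-4.605) = 1.400 + 0.020 = 1.420 V.

1.42 V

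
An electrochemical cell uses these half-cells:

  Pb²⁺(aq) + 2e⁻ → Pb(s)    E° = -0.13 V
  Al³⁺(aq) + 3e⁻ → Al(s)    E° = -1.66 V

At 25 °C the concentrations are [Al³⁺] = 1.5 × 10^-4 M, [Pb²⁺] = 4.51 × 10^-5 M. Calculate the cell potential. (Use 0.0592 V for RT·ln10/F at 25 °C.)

The Pb²⁺/Pb couple has the higher reduction potential and acts as the cathode, so E°_cell = -0.13 − (-1.66) = 1.53 V.
Balancing electrons gives n = 6; the reaction quotient is Q = [Al³⁺]^2/[Pb²⁺]^3 = 2.45 × 10^5.
At 25 °C, E = E° − (0.0592/n) log Q = 1.53 − (0.0592/6)(5.390) = 1.530 − 0.053 = 1.477 V.

1.48 V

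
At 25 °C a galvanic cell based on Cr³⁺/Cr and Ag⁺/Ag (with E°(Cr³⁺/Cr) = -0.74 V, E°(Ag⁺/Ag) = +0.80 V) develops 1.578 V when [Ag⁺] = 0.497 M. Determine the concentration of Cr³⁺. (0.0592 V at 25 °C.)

0.0015 M

From the Nernst equation, log Q = n(E° − E)/0.0592 = 3(1.54 − 1.578)/0.0592 = -1.926, so Q = 0.0119.
With Q = [Cr³⁺]/[Ag⁺]^3 and the known concentrations, [Cr³⁺] in the numerator gives [Cr³⁺] = 0.0015 M.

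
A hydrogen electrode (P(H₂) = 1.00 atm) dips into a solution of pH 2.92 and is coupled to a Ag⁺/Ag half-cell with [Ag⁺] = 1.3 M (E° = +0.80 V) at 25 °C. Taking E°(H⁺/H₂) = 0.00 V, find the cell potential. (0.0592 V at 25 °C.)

0.98 V

The Ag⁺/Ag couple is the cathode, so E°_cell = 0.80 V; n = 2.
[H⁺] = 10^(−2.92) = 0.0012 M, and Q = [H⁺]^2 / ([Ag⁺]^2·P(H₂)) = 8.55 × 10^-7.
E = E° − (0.0592/2) log Q = 0.80 − (0.0592/2)(-6.068) = 0.980 V.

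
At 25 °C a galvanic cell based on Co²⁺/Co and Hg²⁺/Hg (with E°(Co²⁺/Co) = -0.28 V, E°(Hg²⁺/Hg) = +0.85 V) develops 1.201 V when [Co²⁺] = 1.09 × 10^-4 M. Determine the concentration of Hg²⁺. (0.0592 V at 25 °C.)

From the Nernst equation, log Q = n(E° − E)/0.0592 = 2(1.13 − 1.201)/0.0592 = -2.399, so Q = 0.00399.
With Q = [Co²⁺]/[Hg²⁺] and the known concentrations, [Hg²⁺] in the denominator gives [Hg²⁺] = 0.027 M.

0.027 M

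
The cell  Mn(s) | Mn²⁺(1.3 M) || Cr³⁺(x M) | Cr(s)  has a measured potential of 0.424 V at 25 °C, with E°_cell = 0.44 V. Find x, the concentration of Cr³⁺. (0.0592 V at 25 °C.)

0.23 M

From the Nernst equation, log Q = n(E° − E)/0.0592 = 6(0.44 − 0.424)/0.0592 = 1.622, so Q = 41.8.
With Q = [Mn²⁺]^3/[Cr³⁺]^2 and the known concentrations, [Cr³⁺]^2 in the denominator gives [Cr³⁺] = 0.23 M.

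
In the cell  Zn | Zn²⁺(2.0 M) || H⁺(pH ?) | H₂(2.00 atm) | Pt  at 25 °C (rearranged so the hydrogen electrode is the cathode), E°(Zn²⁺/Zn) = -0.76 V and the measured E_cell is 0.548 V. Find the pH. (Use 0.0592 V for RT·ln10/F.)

pH = 3.28

E°_cell = 0.76 V and n = 2.
log Q = n(E° − E)/0.0592 = 2×(0.76 − 0.548)/0.0592 = 7.162.
With Q = [Zn²⁺]·P(H₂) / [H⁺]^2, solving for [H⁺] gives log[H⁺] = -3.280, so pH = 3.28.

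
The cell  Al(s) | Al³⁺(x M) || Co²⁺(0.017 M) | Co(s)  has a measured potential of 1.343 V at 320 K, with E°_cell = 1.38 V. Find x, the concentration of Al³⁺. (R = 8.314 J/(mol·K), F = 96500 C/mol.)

0.12 M

From the Nernst equation, ln Q = nF(E° − E)/RT = 6×96500×(1.38 − 1.343)/(8.314×320) = 8.052, so Q = 3140.
With Q = [Al³⁺]^2/[Co²⁺]^3 and the known concentrations, [Al³⁺]^2 in the numerator gives [Al³⁺] = 0.12 M.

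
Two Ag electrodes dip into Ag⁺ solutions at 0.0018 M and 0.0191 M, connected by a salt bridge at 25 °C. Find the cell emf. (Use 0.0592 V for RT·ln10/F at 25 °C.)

0.061 V

Both half-cells are Ag⁺/Ag, so E°_cell = 0. The concentrated side is the cathode; the cell reaction moves Ag⁺ from high to low concentration with n = 1.
Q = [Ag⁺]_dilute/[Ag⁺]_conc = 0.0018/0.0191 = 0.0942.
E = 0 − (0.0592/1) log Q = −(0.0592/1)(-1.026) = 0.0607 V.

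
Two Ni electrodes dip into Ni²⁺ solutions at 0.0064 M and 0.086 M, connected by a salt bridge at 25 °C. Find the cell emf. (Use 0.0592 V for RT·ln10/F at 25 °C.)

0.033 V

Both half-cells are Ni²⁺/Ni, so E°_cell = 0. The concentrated side is the cathode; the cell reaction moves Ni²⁺ from high to low concentration with n = 2.
Q = [Ni²⁺]_dilute/[Ni²⁺]_conc = 0.0064/0.086 = 0.0744.
E = 0 − (0.0592/2) log Q = −(0.0592/2)(-1.128) = 0.0334 V.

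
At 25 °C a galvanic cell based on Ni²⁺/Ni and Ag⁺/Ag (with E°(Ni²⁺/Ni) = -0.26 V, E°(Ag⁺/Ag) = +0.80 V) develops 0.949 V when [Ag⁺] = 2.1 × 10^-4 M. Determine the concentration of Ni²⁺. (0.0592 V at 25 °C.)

From the Nernst equation, log Q = n(E° − E)/0.0592 = 2(1.06 − 0.949)/0.0592 = 3.750, so Q = 5620.
With Q = [Ni²⁺]/[Ag⁺]^2 and the known concentrations, [Ni²⁺] in the numerator gives [Ni²⁺] = 2.5 × 10^-4 M.

2.5 × 10^-4 M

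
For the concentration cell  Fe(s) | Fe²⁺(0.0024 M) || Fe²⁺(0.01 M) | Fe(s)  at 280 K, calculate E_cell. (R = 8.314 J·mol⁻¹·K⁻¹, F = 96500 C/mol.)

Both half-cells are Fe²⁺/Fe, so E°_cell = 0. The concentrated side is the cathode; the cell reaction moves Fe²⁺ from high to low concentration with n = 2.
Q = [Fe²⁺]_dilute/[Fe²⁺]_conc = 0.0024/0.01 = 0.240.
E = 0 − (RT/nF) ln Q = −((8.314×280)/(2×96500))(-1.427) = 0.0172 V.

0.017 V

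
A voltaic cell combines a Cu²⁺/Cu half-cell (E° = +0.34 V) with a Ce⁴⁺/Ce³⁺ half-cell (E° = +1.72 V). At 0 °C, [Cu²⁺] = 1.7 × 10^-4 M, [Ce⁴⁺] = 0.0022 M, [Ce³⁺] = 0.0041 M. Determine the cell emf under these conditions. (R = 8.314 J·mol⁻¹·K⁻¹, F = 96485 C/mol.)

1.47 V

The Ce⁴⁺/Ce³⁺ couple has the higher reduction potential and acts as the cathode, so E°_cell = +1.72 − (+0.34) = 1.38 V.
Balancing electrons gives n = 2; the reaction quotient is Q = [Cu²⁺]·[Ce³⁺]^2/[Ce⁴⁺]^2 = 5.9 × 10^-4.
E = E° − (RT/nF) ln Q = 1.38 − (8.314×273)/(2×96485) × (-7.435) = 1.380 + 0.087 = 1.467 V.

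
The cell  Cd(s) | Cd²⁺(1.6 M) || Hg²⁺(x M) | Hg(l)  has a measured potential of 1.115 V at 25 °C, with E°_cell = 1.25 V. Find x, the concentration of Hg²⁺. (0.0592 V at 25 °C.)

From the Nernst equation, log Q = n(E° − E)/0.0592 = 2(1.25 − 1.115)/0.0592 = 4.561, so Q = 3.64 × 10^4.
With Q = [Cd²⁺]/[Hg²⁺] and the known concentrations, [Hg²⁺] in the denominator gives [Hg²⁺] = 4.4 × 10^-5 M.

4.4 × 10^-5 M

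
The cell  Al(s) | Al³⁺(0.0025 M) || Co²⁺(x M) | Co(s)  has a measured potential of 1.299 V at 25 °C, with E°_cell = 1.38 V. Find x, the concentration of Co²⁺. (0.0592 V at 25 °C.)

From the Nernst equation, log Q = n(E° − E)/0.0592 = 6(1.38 − 1.299)/0.0592 = 8.209, so Q = 1.62 × 10^8.
With Q = [Al³⁺]^2/[Co²⁺]^3 and the known concentrations, [Co²⁺]^3 in the denominator gives [Co²⁺] = 3.4 × 10^-5 M.

3.4 × 10^-5 M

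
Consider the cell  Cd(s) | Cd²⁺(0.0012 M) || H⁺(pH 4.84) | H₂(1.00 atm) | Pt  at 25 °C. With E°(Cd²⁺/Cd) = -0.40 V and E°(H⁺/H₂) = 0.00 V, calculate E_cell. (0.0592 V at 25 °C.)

The hydrogen couple is the cathode, so E°_cell = 0.40 V; n = 2.
[H⁺] = 10^(−4.84) = 1.4 × 10^-5 M, and Q = [Cd²⁺]·P(H₂) / [H⁺]^2 = 5.74 × 10^6.
E = E° − (0.0592/2) log Q = 0.40 − (0.0592/2)(6.759) = 0.200 V.

0.20 V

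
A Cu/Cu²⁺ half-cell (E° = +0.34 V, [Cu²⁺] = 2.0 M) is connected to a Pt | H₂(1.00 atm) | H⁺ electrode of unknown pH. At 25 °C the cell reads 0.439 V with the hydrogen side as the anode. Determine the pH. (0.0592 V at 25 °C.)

pH = 1.52

E°_cell = 0.34 V and n = 2.
log Q = n(E° − E)/0.0592 = 2×(0.34 − 0.439)/0.0592 = -3.345.
With Q = [H⁺]^2 / ([Cu²⁺]·P(H₂)), solving for [H⁺] gives log[H⁺] = -1.522, so pH = 1.52.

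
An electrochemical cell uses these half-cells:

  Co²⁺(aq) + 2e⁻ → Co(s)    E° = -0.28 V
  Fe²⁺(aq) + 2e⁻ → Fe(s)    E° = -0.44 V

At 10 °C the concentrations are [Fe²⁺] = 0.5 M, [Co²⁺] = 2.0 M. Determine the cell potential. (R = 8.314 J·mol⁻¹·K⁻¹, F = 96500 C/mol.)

0.177 V

The Co²⁺/Co couple has the higher reduction potential and acts as the cathode, so E°_cell = -0.28 − (-0.44) = 0.16 V.
Balancing electrons gives n = 2; the reaction quotient is Q = [Fe²⁺]/[Co²⁺] = 0.250.
E = E° − (RT/nF) ln Q = 0.16 − (8.314×283)/(2×96500) × (-1.386) = 0.160 + 0.017 = 0.177 V.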